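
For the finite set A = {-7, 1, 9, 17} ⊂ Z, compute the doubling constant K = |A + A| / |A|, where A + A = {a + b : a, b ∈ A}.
K = |A + A| / |A| = 7/4

Enumerate A + A = {a + b : a, b ∈ A}. With |A| = 4, there are |A|^2 = 16 ordered sum pairs; collecting distinct values, A + A = {-14, -6, 2, 10, 18, 26, 34}, so |A + A| = 7. Thus K = 7/4. Here |A + A| = 2|A| − 1 = 7, the minimum possible — so K = 7/4 is minimal, which holds iff A is an arithmetic progression.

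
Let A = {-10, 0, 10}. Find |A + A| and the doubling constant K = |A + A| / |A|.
K = |A + A| / |A| = 5/3

Enumerate A + A = {a + b : a, b ∈ A}. With |A| = 3, there are |A|^2 = 9 ordered sum pairs; collecting distinct values, A + A = {-20, -10, 0, 10, 20}, so |A + A| = 5. Thus K = 5/3. Here |A + A| = 2|A| − 1 = 5, the minimum possible — so K = 5/3 is minimal, which holds iff A is an arithmetic progression.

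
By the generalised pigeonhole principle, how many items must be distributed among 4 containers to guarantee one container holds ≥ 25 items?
n = (25 − 1)·4 + 1 = 97

By the generalised pigeonhole principle, to guarantee some box contains ≥ r objects we need more than (r − 1) · k objects total. Threshold: n = (r − 1) · k + 1. With r = 25 and k = 4: n = 24 · 4 + 1 = 96 + 1 = 97. For n = 96 = 24 · 4, we can put exactly 24 objects in every box, avoiding 25 in any single one — so 97 is tight.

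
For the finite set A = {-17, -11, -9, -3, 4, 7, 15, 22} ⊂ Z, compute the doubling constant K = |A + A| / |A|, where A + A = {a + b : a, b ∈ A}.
K = |A + A| / |A| = 31/8

Enumerate A + A = {a + b : a, b ∈ A}. With |A| = 8, there are |A|^2 = 64 ordered sum pairs; collecting distinct values, A + A = {-34, -28, -26, -22, -20, -18, -14, -13, -12, -10, -7, -6, -5, -4, -2, 1, 4, 5, 6, 8, 11, 12, 13, 14, 19, 22, 26, 29, 30, 37, 44}, so |A + A| = 31. Thus K = 31/8. For comparison, the minimum possible |A + A| over all 8-element sets is 2·8 − 1 = 15 (so min K = 15/8), attained only by arithmetic progressions.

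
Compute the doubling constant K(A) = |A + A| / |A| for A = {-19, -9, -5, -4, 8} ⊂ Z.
K = |A + A| / |A| = 15/5 = 3

Enumerate A + A = {a + b : a, b ∈ A}. With |A| = 5, there are |A|^2 = 25 ordered sum pairs; collecting distinct values, A + A = {-38, -28, -24, -23, -18, -14, -13, -11, -10, -9, -8, -1, 3, 4, 16}, so |A + A| = 15. Thus K = 15/5 = 3. For comparison, the minimum possible |A + A| over all 5-element sets is 2·5 − 1 = 9 (so min K = 9/5), attained only by arithmetic progressions.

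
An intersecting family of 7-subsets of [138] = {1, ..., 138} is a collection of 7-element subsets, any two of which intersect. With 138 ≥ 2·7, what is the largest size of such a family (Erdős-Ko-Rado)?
max |F| = C(137, 6) = 8218472724

The Erdős-Ko-Rado theorem states: for n ≥ 2k, an intersecting family of k-subsets of an n-element set has size at most C(n − 1, k − 1), with equality for 'star' families {A ⊆ [n] : |A| = k, i ∈ A} (fix an element i). For n = 138, k = 7: C(137, 6) = 8218472724.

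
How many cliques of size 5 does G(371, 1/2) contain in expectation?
E[# K_5] = C(371, 5) · (1/2)^C(5, 2) = 57007846644 / 2^10 = 14251961661/256 ≈ 55671725.238281

For each 5-subset S of vertices (there are C(371, 5) = 57007846644 such S), let X_S = 1 if S induces a K_5 (all C(5, 2) = 10 edges present). Then P(X_S = 1) = (1/2)^10 = 1/1024. By linearity of expectation, E[# K_5] = C(371, 5) · (1/2)^10 = 57007846644 / 1024 = 14251961661/256 ≈ 55671725.238281.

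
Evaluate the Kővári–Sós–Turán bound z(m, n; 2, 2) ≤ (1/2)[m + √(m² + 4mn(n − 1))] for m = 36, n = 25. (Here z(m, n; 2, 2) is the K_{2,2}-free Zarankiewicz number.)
z(36, 25; 2, 2) ≤ (1/2)[36 + √(36² + 4·36·25·24)] = (1/2)[36 + √87696] = 166.0676

Kővári–Sós–Turán: let r_1, ..., r_36 be the row sums and z = Σ r_i the total number of 1s. Each pair of columns can share at most one row with both entries 1 (else a 2×2 all-ones block appears), so Σ_i C(r_i, 2) ≤ C(25, 2) = 300. By convexity Σ_i C(r_i, 2) ≥ 36·C(z/36, 2) = z(z − 36)/(2·36), giving z² − 36z − 36·25·24 ≤ 0 and hence z ≤ (1/2)[36 + √(1296 + 4·21600)] = (1/2)[36 + √87696] ≈ (1/2)(36 + 296.1351) = 166.0676.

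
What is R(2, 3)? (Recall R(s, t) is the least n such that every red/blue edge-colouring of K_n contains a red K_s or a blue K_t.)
R(2, 3) = 3

R(2, k) = k for all k ≥ 2: in a 2-colouring of K_k, either some edge is red (a red K_2) or all edges are blue (a blue K_k). And K_{2} coloured all-blue has no blue K_3, so R(2, 3) > 2. Hence R(2, 3) = 3.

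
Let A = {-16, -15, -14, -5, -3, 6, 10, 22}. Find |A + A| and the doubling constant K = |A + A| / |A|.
K = |A + A| / |A| = 30/8 = 15/4

Enumerate A + A = {a + b : a, b ∈ A}. With |A| = 8, there are |A|^2 = 64 ordered sum pairs; collecting distinct values, A + A = {-32, -31, -30, -29, -28, -21, -20, -19, -18, -17, -10, -9, -8, -6, -5, -4, 1, 3, 5, 6, 7, 8, 12, 16, 17, 19, 20, 28, 32, 44}, so |A + A| = 30. Thus K = 30/8 = 15/4. For comparison, the minimum possible |A + A| over all 8-element sets is 2·8 − 1 = 15 (so min K = 15/8), attained only by arithmetic progressions.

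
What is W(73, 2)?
W(73, 2) = 73 + 1 = 74

A 2-term AP is any pair of integers, so a monochromatic 2-AP exists iff some colour is used at least twice. With 73 colours, the colouring i ↦ i on {1, ..., 73} uses each colour once, avoiding any monochromatic pair, so W(73, 2) > 73. For {1, ..., 74}, pigeonhole forces two integers of the same colour, which form a monochromatic 2-AP. Hence W(73, 2) = 74.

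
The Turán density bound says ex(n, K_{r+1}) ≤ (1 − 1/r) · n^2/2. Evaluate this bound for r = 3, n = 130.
Turán density bound = (2/3) · 130^2/2 = 16900/3 ≈ 5633.3333

Turán's theorem: ex(n, K_{r+1}) is achieved by the complete r-partite Turán graph T(n, r) with parts as balanced as possible, and is at most (1 − 1/r) · n^2/2. For r = 3, n = 130: the density bound is (2/3) · 16900/2 = 16900/3 ≈ 5633.3333. The integer-valued extremum is e(T(130, 3)) = 5633, which is strictly less than the density bound 16900/3 since 3 ∤ 130 (the parts of T(130, 3) cannot all be equal).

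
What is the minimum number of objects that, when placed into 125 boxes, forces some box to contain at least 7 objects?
n = (7 − 1)·125 + 1 = 751

By the generalised pigeonhole principle, to guarantee some box contains ≥ r objects we need more than (r − 1) · k objects total. Threshold: n = (r − 1) · k + 1. With r = 7 and k = 125: n = 6 · 125 + 1 = 750 + 1 = 751. For n = 750 = 6 · 125, we can put exactly 6 objects in every box, avoiding 7 in any single one — so 751 is tight.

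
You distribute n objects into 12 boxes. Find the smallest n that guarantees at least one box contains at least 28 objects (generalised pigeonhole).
n = (28 − 1)·12 + 1 = 325

By the generalised pigeonhole principle, to guarantee some box contains ≥ r objects we need more than (r − 1) · k objects total. Threshold: n = (r − 1) · k + 1. With r = 28 and k = 12: n = 27 · 12 + 1 = 324 + 1 = 325. For n = 324 = 27 · 12, we can put exactly 27 objects in every box, avoiding 28 in any single one — so 325 is tight.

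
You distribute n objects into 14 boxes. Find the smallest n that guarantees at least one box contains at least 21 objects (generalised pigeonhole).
n = (21 − 1)·14 + 1 = 281

By the generalised pigeonhole principle, to guarantee some box contains ≥ r objects we need more than (r − 1) · k objects total. Threshold: n = (r − 1) · k + 1. With r = 21 and k = 14: n = 20 · 14 + 1 = 280 + 1 = 281. For n = 280 = 20 · 14, we can put exactly 20 objects in every box, avoiding 21 in any single one — so 281 is tight.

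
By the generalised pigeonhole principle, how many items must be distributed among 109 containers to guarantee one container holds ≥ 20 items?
n = (20 − 1)·109 + 1 = 2072

By the generalised pigeonhole principle, to guarantee some box contains ≥ r objects we need more than (r − 1) · k objects total. Threshold: n = (r − 1) · k + 1. With r = 20 and k = 109: n = 19 · 109 + 1 = 2071 + 1 = 2072. For n = 2071 = 19 · 109, we can put exactly 19 objects in every box, avoiding 20 in any single one — so 2072 is tight.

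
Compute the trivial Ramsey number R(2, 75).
R(2, 75) = 75

R(2, k) = k for all k ≥ 2: in a 2-colouring of K_k, either some edge is red (a red K_2) or all edges are blue (a blue K_k). And K_{74} coloured all-blue has no blue K_75, so R(2, 75) > 74. Hence R(2, 75) = 75.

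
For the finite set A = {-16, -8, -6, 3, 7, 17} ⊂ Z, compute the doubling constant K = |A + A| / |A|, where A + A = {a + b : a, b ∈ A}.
K = |A + A| / |A| = 20/6 = 10/3

Enumerate A + A = {a + b : a, b ∈ A}. With |A| = 6, there are |A|^2 = 36 ordered sum pairs; collecting distinct values, A + A = {-32, -24, -22, -16, -14, -13, -12, -9, -5, -3, -1, 1, 6, 9, 10, 11, 14, 20, 24, 34}, so |A + A| = 20. Thus K = 20/6 = 10/3. For comparison, the minimum possible |A + A| over all 6-element sets is 2·6 − 1 = 11 (so min K = 11/6), attained only by arithmetic progressions.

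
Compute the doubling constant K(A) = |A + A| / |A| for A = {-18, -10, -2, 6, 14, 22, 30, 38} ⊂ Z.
K = |A + A| / |A| = 15/8

Enumerate A + A = {a + b : a, b ∈ A}. With |A| = 8, there are |A|^2 = 64 ordered sum pairs; collecting distinct values, A + A = {-36, -28, -20, -12, -4, 4, 12, 20, 28, 36, 44, 52, 60, 68, 76}, so |A + A| = 15. Thus K = 15/8. Here |A + A| = 2|A| − 1 = 15, the minimum possible — so K = 15/8 is minimal, which holds iff A is an arithmetic progression.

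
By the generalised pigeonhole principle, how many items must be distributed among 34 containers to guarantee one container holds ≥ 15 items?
n = (15 − 1)·34 + 1 = 477

By the generalised pigeonhole principle, to guarantee some box contains ≥ r objects we need more than (r − 1) · k objects total. Threshold: n = (r − 1) · k + 1. With r = 15 and k = 34: n = 14 · 34 + 1 = 476 + 1 = 477. For n = 476 = 14 · 34, we can put exactly 14 objects in every box, avoiding 15 in any single one — so 477 is tight.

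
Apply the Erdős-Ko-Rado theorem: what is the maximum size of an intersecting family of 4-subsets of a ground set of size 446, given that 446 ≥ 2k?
max |F| = C(445, 3) = 14587990

Erdős-Ko-Rado (1961): when n ≥ 2k, max |F| = C(n−1, k−1). The bound is attained by the star {A : i ∈ A} for any fixed i ∈ [n]. Here C(446−1, 4−1) = C(445, 3) = 14587990.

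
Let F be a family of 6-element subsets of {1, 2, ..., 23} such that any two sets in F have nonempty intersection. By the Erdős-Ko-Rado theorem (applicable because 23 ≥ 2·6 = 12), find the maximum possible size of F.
max |F| = C(22, 5) = 26334

Erdős-Ko-Rado (1961): when n ≥ 2k, max |F| = C(n−1, k−1). The bound is attained by the star {A : i ∈ A} for any fixed i ∈ [n]. Here C(23−1, 6−1) = C(22, 5) = 26334.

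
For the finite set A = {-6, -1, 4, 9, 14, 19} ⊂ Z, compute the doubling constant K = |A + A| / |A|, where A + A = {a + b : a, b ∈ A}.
K = |A + A| / |A| = 11/6

Enumerate A + A = {a + b : a, b ∈ A}. With |A| = 6, there are |A|^2 = 36 ordered sum pairs; collecting distinct values, A + A = {-12, -7, -2, 3, 8, 13, 18, 23, 28, 33, 38}, so |A + A| = 11. Thus K = 11/6. Here |A + A| = 2|A| − 1 = 11, the minimum possible — so K = 11/6 is minimal, which holds iff A is an arithmetic progression.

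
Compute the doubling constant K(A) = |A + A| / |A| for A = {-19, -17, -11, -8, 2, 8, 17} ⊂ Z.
K = |A + A| / |A| = 26/7

Enumerate A + A = {a + b : a, b ∈ A}. With |A| = 7, there are |A|^2 = 49 ordered sum pairs; collecting distinct values, A + A = {-38, -36, -34, -30, -28, -27, -25, -22, -19, -17, -16, -15, -11, -9, -6, -3, -2, 0, 4, 6, 9, 10, 16, 19, 25, 34}, so |A + A| = 26. Thus K = 26/7. For comparison, the minimum possible |A + A| over all 7-element sets is 2·7 − 1 = 13 (so min K = 13/7), attained only by arithmetic progressions.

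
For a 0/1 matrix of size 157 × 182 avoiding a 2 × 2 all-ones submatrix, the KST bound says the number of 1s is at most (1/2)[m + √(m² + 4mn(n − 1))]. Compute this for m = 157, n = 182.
z(157, 182; 2, 2) ≤ (1/2)[157 + √(157² + 4·157·182·181)] = (1/2)[157 + √20712225] = 2354.0343

Kővári–Sós–Turán: let r_1, ..., r_157 be the row sums and z = Σ r_i the total number of 1s. Each pair of columns can share at most one row with both entries 1 (else a 2×2 all-ones block appears), so Σ_i C(r_i, 2) ≤ C(182, 2) = 16471. By convexity Σ_i C(r_i, 2) ≥ 157·C(z/157, 2) = z(z − 157)/(2·157), giving z² − 157z − 157·182·181 ≤ 0 and hence z ≤ (1/2)[157 + √(24649 + 4·5171894)] = (1/2)[157 + √20712225] ≈ (1/2)(157 + 4551.0686) = 2354.0343.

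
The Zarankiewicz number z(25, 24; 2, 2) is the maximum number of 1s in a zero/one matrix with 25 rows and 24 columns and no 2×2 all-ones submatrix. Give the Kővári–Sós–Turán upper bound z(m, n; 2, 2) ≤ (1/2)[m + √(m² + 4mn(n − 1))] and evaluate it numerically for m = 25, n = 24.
z(25, 24; 2, 2) ≤ (1/2)[25 + √(25² + 4·25·24·23)] = (1/2)[25 + √55825] = 130.6366

Kővári–Sós–Turán: let r_1, ..., r_25 be the row sums and z = Σ r_i the total number of 1s. Each pair of columns can share at most one row with both entries 1 (else a 2×2 all-ones block appears), so Σ_i C(r_i, 2) ≤ C(24, 2) = 276. By convexity Σ_i C(r_i, 2) ≥ 25·C(z/25, 2) = z(z − 25)/(2·25), giving z² − 25z − 25·24·23 ≤ 0 and hence z ≤ (1/2)[25 + √(625 + 4·13800)] = (1/2)[25 + √55825] ≈ (1/2)(25 + 236.2731) = 130.6366.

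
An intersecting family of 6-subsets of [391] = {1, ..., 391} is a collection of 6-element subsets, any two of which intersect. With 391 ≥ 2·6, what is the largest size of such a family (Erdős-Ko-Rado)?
max |F| = C(390, 5) = 73276203078

The Erdős-Ko-Rado theorem states: for n ≥ 2k, an intersecting family of k-subsets of an n-element set has size at most C(n − 1, k − 1), with equality for 'star' families {A ⊆ [n] : |A| = k, i ∈ A} (fix an element i). For n = 391, k = 6: C(390, 5) = 73276203078.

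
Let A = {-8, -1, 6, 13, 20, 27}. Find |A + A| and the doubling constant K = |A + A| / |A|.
K = |A + A| / |A| = 11/6

Enumerate A + A = {a + b : a, b ∈ A}. With |A| = 6, there are |A|^2 = 36 ordered sum pairs; collecting distinct values, A + A = {-16, -9, -2, 5, 12, 19, 26, 33, 40, 47, 54}, so |A + A| = 11. Thus K = 11/6. Here |A + A| = 2|A| − 1 = 11, the minimum possible — so K = 11/6 is minimal, which holds iff A is an arithmetic progression.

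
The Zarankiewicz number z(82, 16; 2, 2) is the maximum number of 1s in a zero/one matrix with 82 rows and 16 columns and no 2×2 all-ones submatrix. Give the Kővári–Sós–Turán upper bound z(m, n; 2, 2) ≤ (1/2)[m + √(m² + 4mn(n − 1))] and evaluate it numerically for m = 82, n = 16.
z(82, 16; 2, 2) ≤ (1/2)[82 + √(82² + 4·82·16·15)] = (1/2)[82 + √85444] = 187.154

Kővári–Sós–Turán: let r_1, ..., r_82 be the row sums and z = Σ r_i the total number of 1s. Each pair of columns can share at most one row with both entries 1 (else a 2×2 all-ones block appears), so Σ_i C(r_i, 2) ≤ C(16, 2) = 120. By convexity Σ_i C(r_i, 2) ≥ 82·C(z/82, 2) = z(z − 82)/(2·82), giving z² − 82z − 82·16·15 ≤ 0 and hence z ≤ (1/2)[82 + √(6724 + 4·19680)] = (1/2)[82 + √85444] ≈ (1/2)(82 + 292.3081) = 187.154.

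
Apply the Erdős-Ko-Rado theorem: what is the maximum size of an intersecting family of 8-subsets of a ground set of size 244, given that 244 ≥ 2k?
max |F| = C(243, 7) = 9097930008684

Erdős-Ko-Rado (1961): when n ≥ 2k, max |F| = C(n−1, k−1). The bound is attained by the star {A : i ∈ A} for any fixed i ∈ [n]. Here C(244−1, 8−1) = C(243, 7) = 9097930008684.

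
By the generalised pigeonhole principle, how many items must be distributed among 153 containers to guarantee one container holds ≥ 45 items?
n = (45 − 1)·153 + 1 = 6733

By the generalised pigeonhole principle, to guarantee some box contains ≥ r objects we need more than (r − 1) · k objects total. Threshold: n = (r − 1) · k + 1. With r = 45 and k = 153: n = 44 · 153 + 1 = 6732 + 1 = 6733. For n = 6732 = 44 · 153, we can put exactly 44 objects in every box, avoiding 45 in any single one — so 6733 is tight.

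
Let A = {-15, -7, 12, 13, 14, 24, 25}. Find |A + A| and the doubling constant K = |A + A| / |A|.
K = |A + A| / |A| = 25/7

Enumerate A + A = {a + b : a, b ∈ A}. With |A| = 7, there are |A|^2 = 49 ordered sum pairs; collecting distinct values, A + A = {-30, -22, -14, -3, -2, -1, 5, 6, 7, 9, 10, 17, 18, 24, 25, 26, 27, 28, 36, 37, 38, 39, 48, 49, 50}, so |A + A| = 25. Thus K = 25/7. For comparison, the minimum possible |A + A| over all 7-element sets is 2·7 − 1 = 13 (so min K = 13/7), attained only by arithmetic progressions.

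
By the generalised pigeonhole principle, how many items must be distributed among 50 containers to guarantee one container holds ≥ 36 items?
n = (36 − 1)·50 + 1 = 1751

By the generalised pigeonhole principle, to guarantee some box contains ≥ r objects we need more than (r − 1) · k objects total. Threshold: n = (r − 1) · k + 1. With r = 36 and k = 50: n = 35 · 50 + 1 = 1750 + 1 = 1751. For n = 1750 = 35 · 50, we can put exactly 35 objects in every box, avoiding 36 in any single one — so 1751 is tight.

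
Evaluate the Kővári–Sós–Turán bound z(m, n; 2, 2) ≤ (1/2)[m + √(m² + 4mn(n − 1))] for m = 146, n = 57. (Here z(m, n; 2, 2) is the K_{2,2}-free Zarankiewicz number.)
z(146, 57; 2, 2) ≤ (1/2)[146 + √(146² + 4·146·57·56)] = (1/2)[146 + √1885444] = 759.5574

Kővári–Sós–Turán: let r_1, ..., r_146 be the row sums and z = Σ r_i the total number of 1s. Each pair of columns can share at most one row with both entries 1 (else a 2×2 all-ones block appears), so Σ_i C(r_i, 2) ≤ C(57, 2) = 1596. By convexity Σ_i C(r_i, 2) ≥ 146·C(z/146, 2) = z(z − 146)/(2·146), giving z² − 146z − 146·57·56 ≤ 0 and hence z ≤ (1/2)[146 + √(21316 + 4·466032)] = (1/2)[146 + √1885444] ≈ (1/2)(146 + 1373.1147) = 759.5574.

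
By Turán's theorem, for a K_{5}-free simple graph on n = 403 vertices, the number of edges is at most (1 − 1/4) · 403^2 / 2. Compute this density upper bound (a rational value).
Turán density bound = (3/4) · 403^2/2 = 487227/8 ≈ 60903.375

Turán's theorem: ex(n, K_{r+1}) is achieved by the complete r-partite Turán graph T(n, r) with parts as balanced as possible, and is at most (1 − 1/r) · n^2/2. For r = 4, n = 403: the density bound is (3/4) · 162409/2 = 487227/8 ≈ 60903.375. The integer-valued extremum is e(T(403, 4)) = 60903, which is strictly less than the density bound 487227/8 since 4 ∤ 403 (the parts of T(403, 4) cannot all be equal).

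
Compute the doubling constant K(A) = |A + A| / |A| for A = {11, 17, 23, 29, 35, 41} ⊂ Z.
K = |A + A| / |A| = 11/6

Enumerate A + A = {a + b : a, b ∈ A}. With |A| = 6, there are |A|^2 = 36 ordered sum pairs; collecting distinct values, A + A = {22, 28, 34, 40, 46, 52, 58, 64, 70, 76, 82}, so |A + A| = 11. Thus K = 11/6. Here |A + A| = 2|A| − 1 = 11, the minimum possible — so K = 11/6 is minimal, which holds iff A is an arithmetic progression.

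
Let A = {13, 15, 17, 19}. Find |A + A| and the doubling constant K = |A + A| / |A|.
K = |A + A| / |A| = 7/4

Enumerate A + A = {a + b : a, b ∈ A}. With |A| = 4, there are |A|^2 = 16 ordered sum pairs; collecting distinct values, A + A = {26, 28, 30, 32, 34, 36, 38}, so |A + A| = 7. Thus K = 7/4. Here |A + A| = 2|A| − 1 = 7, the minimum possible — so K = 7/4 is minimal, which holds iff A is an arithmetic progression.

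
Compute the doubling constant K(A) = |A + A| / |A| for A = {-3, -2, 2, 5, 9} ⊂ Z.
K = |A + A| / |A| = 14/5

Enumerate A + A = {a + b : a, b ∈ A}. With |A| = 5, there are |A|^2 = 25 ordered sum pairs; collecting distinct values, A + A = {-6, -5, -4, -1, 0, 2, 3, 4, 6, 7, 10, 11, 14, 18}, so |A + A| = 14. Thus K = 14/5. For comparison, the minimum possible |A + A| over all 5-element sets is 2·5 − 1 = 9 (so min K = 9/5), attained only by arithmetic progressions.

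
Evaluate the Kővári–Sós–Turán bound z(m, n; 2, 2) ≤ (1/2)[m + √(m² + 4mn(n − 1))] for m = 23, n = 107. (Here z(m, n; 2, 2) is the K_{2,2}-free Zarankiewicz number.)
z(23, 107; 2, 2) ≤ (1/2)[23 + √(23² + 4·23·107·106)] = (1/2)[23 + √1043993] = 522.3799

Kővári–Sós–Turán: let r_1, ..., r_23 be the row sums and z = Σ r_i the total number of 1s. Each pair of columns can share at most one row with both entries 1 (else a 2×2 all-ones block appears), so Σ_i C(r_i, 2) ≤ C(107, 2) = 5671. By convexity Σ_i C(r_i, 2) ≥ 23·C(z/23, 2) = z(z − 23)/(2·23), giving z² − 23z − 23·107·106 ≤ 0 and hence z ≤ (1/2)[23 + √(529 + 4·260866)] = (1/2)[23 + √1043993] ≈ (1/2)(23 + 1021.7598) = 522.3799.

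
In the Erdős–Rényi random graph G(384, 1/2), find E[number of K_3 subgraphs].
E[# K_3] = C(384, 3) · (1/2)^C(3, 2) = 9363584 / 2^3 = 1170448

For each 3-subset S of vertices (there are C(384, 3) = 9363584 such S), let X_S = 1 if S induces a K_3 (all C(3, 2) = 3 edges present). Then P(X_S = 1) = (1/2)^3 = 1/8. By linearity of expectation, E[# K_3] = C(384, 3) · (1/2)^3 = 9363584 / 8 = 1170448.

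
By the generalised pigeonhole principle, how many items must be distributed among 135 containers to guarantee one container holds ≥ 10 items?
n = (10 − 1)·135 + 1 = 1216

By the generalised pigeonhole principle, to guarantee some box contains ≥ r objects we need more than (r − 1) · k objects total. Threshold: n = (r − 1) · k + 1. With r = 10 and k = 135: n = 9 · 135 + 1 = 1215 + 1 = 1216. For n = 1215 = 9 · 135, we can put exactly 9 objects in every box, avoiding 10 in any single one — so 1216 is tight.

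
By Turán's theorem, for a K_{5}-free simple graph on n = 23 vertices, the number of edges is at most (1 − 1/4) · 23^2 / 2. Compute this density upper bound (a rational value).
Turán density bound = (3/4) · 23^2/2 = 1587/8 ≈ 198.375

Turán's theorem: ex(n, K_{r+1}) is achieved by the complete r-partite Turán graph T(n, r) with parts as balanced as possible, and is at most (1 − 1/r) · n^2/2. For r = 4, n = 23: the density bound is (3/4) · 529/2 = 1587/8 ≈ 198.375. The integer-valued extremum is e(T(23, 4)) = 198, which is strictly less than the density bound 1587/8 since 4 ∤ 23 (the parts of T(23, 4) cannot all be equal).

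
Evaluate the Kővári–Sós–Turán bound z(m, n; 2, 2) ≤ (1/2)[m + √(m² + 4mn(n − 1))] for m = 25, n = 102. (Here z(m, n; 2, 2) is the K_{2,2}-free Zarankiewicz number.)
z(25, 102; 2, 2) ≤ (1/2)[25 + √(25² + 4·25·102·101)] = (1/2)[25 + √1030825] = 520.1478

Kővári–Sós–Turán: let r_1, ..., r_25 be the row sums and z = Σ r_i the total number of 1s. Each pair of columns can share at most one row with both entries 1 (else a 2×2 all-ones block appears), so Σ_i C(r_i, 2) ≤ C(102, 2) = 5151. By convexity Σ_i C(r_i, 2) ≥ 25·C(z/25, 2) = z(z − 25)/(2·25), giving z² − 25z − 25·102·101 ≤ 0 and hence z ≤ (1/2)[25 + √(625 + 4·257550)] = (1/2)[25 + √1030825] ≈ (1/2)(25 + 1015.2955) = 520.1478.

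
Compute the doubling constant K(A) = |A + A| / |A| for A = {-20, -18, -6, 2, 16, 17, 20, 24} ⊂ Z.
K = |A + A| / |A| = 32/8 = 4

Enumerate A + A = {a + b : a, b ∈ A}. With |A| = 8, there are |A|^2 = 64 ordered sum pairs; collecting distinct values, A + A = {-40, -38, -36, -26, -24, -18, -16, -12, -4, -3, -2, -1, 0, 2, 4, 6, 10, 11, 14, 18, 19, 22, 26, 32, 33, 34, 36, 37, 40, 41, 44, 48}, so |A + A| = 32. Thus K = 32/8 = 4. For comparison, the minimum possible |A + A| over all 8-element sets is 2·8 − 1 = 15 (so min K = 15/8), attained only by arithmetic progressions.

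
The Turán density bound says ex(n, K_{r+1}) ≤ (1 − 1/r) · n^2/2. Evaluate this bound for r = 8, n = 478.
Turán density bound = (7/8) · 478^2/2 = 399847/4 ≈ 99961.75

Turán's theorem: ex(n, K_{r+1}) is achieved by the complete r-partite Turán graph T(n, r) with parts as balanced as possible, and is at most (1 − 1/r) · n^2/2. For r = 8, n = 478: the density bound is (7/8) · 228484/2 = 399847/4 ≈ 99961.75. The integer-valued extremum is e(T(478, 8)) = 99961, which is strictly less than the density bound 399847/4 since 8 ∤ 478 (the parts of T(478, 8) cannot all be equal).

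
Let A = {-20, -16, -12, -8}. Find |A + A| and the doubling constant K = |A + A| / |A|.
K = |A + A| / |A| = 7/4

Enumerate A + A = {a + b : a, b ∈ A}. With |A| = 4, there are |A|^2 = 16 ordered sum pairs; collecting distinct values, A + A = {-40, -36, -32, -28, -24, -20, -16}, so |A + A| = 7. Thus K = 7/4. Here |A + A| = 2|A| − 1 = 7, the minimum possible — so K = 7/4 is minimal, which holds iff A is an arithmetic progression.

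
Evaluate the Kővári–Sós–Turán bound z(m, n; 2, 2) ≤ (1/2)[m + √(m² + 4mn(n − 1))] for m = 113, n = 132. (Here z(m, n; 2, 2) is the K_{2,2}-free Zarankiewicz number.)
z(113, 132; 2, 2) ≤ (1/2)[113 + √(113² + 4·113·132·131)] = (1/2)[113 + √7828753] = 1455.4954

Kővári–Sós–Turán: let r_1, ..., r_113 be the row sums and z = Σ r_i the total number of 1s. Each pair of columns can share at most one row with both entries 1 (else a 2×2 all-ones block appears), so Σ_i C(r_i, 2) ≤ C(132, 2) = 8646. By convexity Σ_i C(r_i, 2) ≥ 113·C(z/113, 2) = z(z − 113)/(2·113), giving z² − 113z − 113·132·131 ≤ 0 and hence z ≤ (1/2)[113 + √(12769 + 4·1953996)] = (1/2)[113 + √7828753] ≈ (1/2)(113 + 2797.9909) = 1455.4954.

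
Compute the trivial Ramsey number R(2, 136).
R(2, 136) = 136

R(2, k) = k for all k ≥ 2: in a 2-colouring of K_k, either some edge is red (a red K_2) or all edges are blue (a blue K_k). And K_{135} coloured all-blue has no blue K_136, so R(2, 136) > 135. Hence R(2, 136) = 136.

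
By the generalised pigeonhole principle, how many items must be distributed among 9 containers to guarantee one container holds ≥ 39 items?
n = (39 − 1)·9 + 1 = 343

By the generalised pigeonhole principle, to guarantee some box contains ≥ r objects we need more than (r − 1) · k objects total. Threshold: n = (r − 1) · k + 1. With r = 39 and k = 9: n = 38 · 9 + 1 = 342 + 1 = 343. For n = 342 = 38 · 9, we can put exactly 38 objects in every box, avoiding 39 in any single one — so 343 is tight.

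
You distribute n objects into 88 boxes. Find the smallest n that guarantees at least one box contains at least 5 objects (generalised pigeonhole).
n = (5 − 1)·88 + 1 = 353

By the generalised pigeonhole principle, to guarantee some box contains ≥ r objects we need more than (r − 1) · k objects total. Threshold: n = (r − 1) · k + 1. With r = 5 and k = 88: n = 4 · 88 + 1 = 352 + 1 = 353. For n = 352 = 4 · 88, we can put exactly 4 objects in every box, avoiding 5 in any single one — so 353 is tight.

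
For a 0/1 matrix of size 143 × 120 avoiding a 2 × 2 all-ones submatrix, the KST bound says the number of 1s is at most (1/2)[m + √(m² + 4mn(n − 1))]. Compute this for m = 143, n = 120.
z(143, 120; 2, 2) ≤ (1/2)[143 + √(143² + 4·143·120·119)] = (1/2)[143 + √8188609] = 1502.2873

Kővári–Sós–Turán: let r_1, ..., r_143 be the row sums and z = Σ r_i the total number of 1s. Each pair of columns can share at most one row with both entries 1 (else a 2×2 all-ones block appears), so Σ_i C(r_i, 2) ≤ C(120, 2) = 7140. By convexity Σ_i C(r_i, 2) ≥ 143·C(z/143, 2) = z(z − 143)/(2·143), giving z² − 143z − 143·120·119 ≤ 0 and hence z ≤ (1/2)[143 + √(20449 + 4·2042040)] = (1/2)[143 + √8188609] ≈ (1/2)(143 + 2861.5746) = 1502.2873.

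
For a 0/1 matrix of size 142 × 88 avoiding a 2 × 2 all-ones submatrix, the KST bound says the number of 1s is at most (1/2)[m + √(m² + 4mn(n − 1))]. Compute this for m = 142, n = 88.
z(142, 88; 2, 2) ≤ (1/2)[142 + √(142² + 4·142·88·87)] = (1/2)[142 + √4368772] = 1116.0804

Kővári–Sós–Turán: let r_1, ..., r_142 be the row sums and z = Σ r_i the total number of 1s. Each pair of columns can share at most one row with both entries 1 (else a 2×2 all-ones block appears), so Σ_i C(r_i, 2) ≤ C(88, 2) = 3828. By convexity Σ_i C(r_i, 2) ≥ 142·C(z/142, 2) = z(z − 142)/(2·142), giving z² − 142z − 142·88·87 ≤ 0 and hence z ≤ (1/2)[142 + √(20164 + 4·1087152)] = (1/2)[142 + √4368772] ≈ (1/2)(142 + 2090.1608) = 1116.0804.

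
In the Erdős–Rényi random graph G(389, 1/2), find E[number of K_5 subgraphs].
E[# K_5] = C(389, 5) · (1/2)^C(5, 2) = 72336764577 / 2^10 ≈ 70641371.657227

For each 5-subset S of vertices (there are C(389, 5) = 72336764577 such S), let X_S = 1 if S induces a K_5 (all C(5, 2) = 10 edges present). Then P(X_S = 1) = (1/2)^10 = 1/1024. By linearity of expectation, E[# K_5] = C(389, 5) · (1/2)^10 = 72336764577 / 1024 ≈ 70641371.657227.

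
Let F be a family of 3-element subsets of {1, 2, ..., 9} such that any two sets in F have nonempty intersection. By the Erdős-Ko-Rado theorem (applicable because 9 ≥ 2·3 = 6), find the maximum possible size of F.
max |F| = C(8, 2) = 28

Erdős-Ko-Rado (1961): when n ≥ 2k, max |F| = C(n−1, k−1). The bound is attained by the star {A : i ∈ A} for any fixed i ∈ [n]. Here C(9−1, 3−1) = C(8, 2) = 28.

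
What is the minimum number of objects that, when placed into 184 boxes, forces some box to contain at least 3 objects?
n = (3 − 1)·184 + 1 = 369

By the generalised pigeonhole principle, to guarantee some box contains ≥ r objects we need more than (r − 1) · k objects total. Threshold: n = (r − 1) · k + 1. With r = 3 and k = 184: n = 2 · 184 + 1 = 368 + 1 = 369. For n = 368 = 2 · 184, we can put exactly 2 objects in every box, avoiding 3 in any single one — so 369 is tight.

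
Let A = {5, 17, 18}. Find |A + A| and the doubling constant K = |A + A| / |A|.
K = |A + A| / |A| = 6/3 = 2

Enumerate A + A = {a + b : a, b ∈ A}. With |A| = 3, there are |A|^2 = 9 ordered sum pairs; collecting distinct values, A + A = {10, 22, 23, 34, 35, 36}, so |A + A| = 6. Thus K = 6/3 = 2. For comparison, the minimum possible |A + A| over all 3-element sets is 2·3 − 1 = 5 (so min K = 5/3), attained only by arithmetic progressions.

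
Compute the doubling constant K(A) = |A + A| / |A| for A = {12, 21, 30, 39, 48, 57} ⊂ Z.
K = |A + A| / |A| = 11/6

Enumerate A + A = {a + b : a, b ∈ A}. With |A| = 6, there are |A|^2 = 36 ordered sum pairs; collecting distinct values, A + A = {24, 33, 42, 51, 60, 69, 78, 87, 96, 105, 114}, so |A + A| = 11. Thus K = 11/6. Here |A + A| = 2|A| − 1 = 11, the minimum possible — so K = 11/6 is minimal, which holds iff A is an arithmetic progression.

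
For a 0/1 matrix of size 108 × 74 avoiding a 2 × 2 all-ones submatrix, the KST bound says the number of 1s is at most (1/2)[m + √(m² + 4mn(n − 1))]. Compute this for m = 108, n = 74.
z(108, 74; 2, 2) ≤ (1/2)[108 + √(108² + 4·108·74·73)] = (1/2)[108 + √2345328] = 819.7232

Kővári–Sós–Turán: let r_1, ..., r_108 be the row sums and z = Σ r_i the total number of 1s. Each pair of columns can share at most one row with both entries 1 (else a 2×2 all-ones block appears), so Σ_i C(r_i, 2) ≤ C(74, 2) = 2701. By convexity Σ_i C(r_i, 2) ≥ 108·C(z/108, 2) = z(z − 108)/(2·108), giving z² − 108z − 108·74·73 ≤ 0 and hence z ≤ (1/2)[108 + √(11664 + 4·583416)] = (1/2)[108 + √2345328] ≈ (1/2)(108 + 1531.4464) = 819.7232.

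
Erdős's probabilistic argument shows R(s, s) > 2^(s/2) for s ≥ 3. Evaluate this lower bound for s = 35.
2^(35/2) = 185363.8; so R(35, 35) > 185363.8

Colour each edge of K_n uniformly at random with red/blue. The expected number of monochromatic K_35 is C(n, 35) · 2 · 2^(−C(35,2)). If C(n, 35) · 2^(1 − C(35,2)) < 1, then with positive probability no monochromatic K_35 exists, so R(35, 35) > n. The standard estimate C(n, 35) ≤ n^35/35! shows this inequality holds whenever n ≤ 2^(35/2) (since 35! · 2^(C(35,2) − 1) > 2^(35^2/2) ≥ n^35). Hence R(35, 35) > 2^(35/2) = 185363.8.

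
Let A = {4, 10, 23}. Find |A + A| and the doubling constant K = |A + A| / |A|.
K = |A + A| / |A| = 6/3 = 2

Enumerate A + A = {a + b : a, b ∈ A}. With |A| = 3, there are |A|^2 = 9 ordered sum pairs; collecting distinct values, A + A = {8, 14, 20, 27, 33, 46}, so |A + A| = 6. Thus K = 6/3 = 2. For comparison, the minimum possible |A + A| over all 3-element sets is 2·3 − 1 = 5 (so min K = 5/3), attained only by arithmetic progressions.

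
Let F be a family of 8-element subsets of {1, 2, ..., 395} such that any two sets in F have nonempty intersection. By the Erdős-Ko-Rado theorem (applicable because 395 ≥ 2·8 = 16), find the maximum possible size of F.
max |F| = C(394, 7) = 277183257348088

Erdős-Ko-Rado (1961): when n ≥ 2k, max |F| = C(n−1, k−1). The bound is attained by the star {A : i ∈ A} for any fixed i ∈ [n]. Here C(395−1, 8−1) = C(394, 7) = 277183257348088.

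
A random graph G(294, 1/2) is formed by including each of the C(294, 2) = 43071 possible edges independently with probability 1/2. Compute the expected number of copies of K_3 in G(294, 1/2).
E[# K_3] = C(294, 3) · (1/2)^C(3, 2) = 4192244 / 2^3 = 1048061/2 = 524030.5

For each 3-subset S of vertices (there are C(294, 3) = 4192244 such S), let X_S = 1 if S induces a K_3 (all C(3, 2) = 3 edges present). Then P(X_S = 1) = (1/2)^3 = 1/8. By linearity of expectation, E[# K_3] = C(294, 3) · (1/2)^3 = 4192244 / 8 = 1048061/2 = 524030.5.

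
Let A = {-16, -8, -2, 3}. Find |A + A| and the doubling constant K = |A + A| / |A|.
K = |A + A| / |A| = 10/4 = 5/2

Enumerate A + A = {a + b : a, b ∈ A}. With |A| = 4, there are |A|^2 = 16 ordered sum pairs; collecting distinct values, A + A = {-32, -24, -18, -16, -13, -10, -5, -4, 1, 6}, so |A + A| = 10. Thus K = 10/4 = 5/2. For comparison, the minimum possible |A + A| over all 4-element sets is 2·4 − 1 = 7 (so min K = 7/4), attained only by arithmetic progressions.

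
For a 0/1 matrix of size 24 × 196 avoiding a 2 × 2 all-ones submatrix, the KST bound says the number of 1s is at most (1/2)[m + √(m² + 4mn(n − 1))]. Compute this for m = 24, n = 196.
z(24, 196; 2, 2) ≤ (1/2)[24 + √(24² + 4·24·196·195)] = (1/2)[24 + √3669696] = 969.8225

Kővári–Sós–Turán: let r_1, ..., r_24 be the row sums and z = Σ r_i the total number of 1s. Each pair of columns can share at most one row with both entries 1 (else a 2×2 all-ones block appears), so Σ_i C(r_i, 2) ≤ C(196, 2) = 19110. By convexity Σ_i C(r_i, 2) ≥ 24·C(z/24, 2) = z(z − 24)/(2·24), giving z² − 24z − 24·196·195 ≤ 0 and hence z ≤ (1/2)[24 + √(576 + 4·917280)] = (1/2)[24 + √3669696] ≈ (1/2)(24 + 1915.6451) = 969.8225.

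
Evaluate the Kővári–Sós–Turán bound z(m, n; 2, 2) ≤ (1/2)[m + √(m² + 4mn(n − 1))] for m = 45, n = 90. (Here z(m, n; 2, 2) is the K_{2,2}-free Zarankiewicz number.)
z(45, 90; 2, 2) ≤ (1/2)[45 + √(45² + 4·45·90·89)] = (1/2)[45 + √1443825] = 623.2963

Kővári–Sós–Turán: let r_1, ..., r_45 be the row sums and z = Σ r_i the total number of 1s. Each pair of columns can share at most one row with both entries 1 (else a 2×2 all-ones block appears), so Σ_i C(r_i, 2) ≤ C(90, 2) = 4005. By convexity Σ_i C(r_i, 2) ≥ 45·C(z/45, 2) = z(z − 45)/(2·45), giving z² − 45z − 45·90·89 ≤ 0 and hence z ≤ (1/2)[45 + √(2025 + 4·360450)] = (1/2)[45 + √1443825] ≈ (1/2)(45 + 1201.5927) = 623.2963.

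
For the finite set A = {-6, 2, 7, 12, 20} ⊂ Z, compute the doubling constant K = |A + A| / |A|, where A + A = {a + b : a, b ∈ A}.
K = |A + A| / |A| = 13/5

Enumerate A + A = {a + b : a, b ∈ A}. With |A| = 5, there are |A|^2 = 25 ordered sum pairs; collecting distinct values, A + A = {-12, -4, 1, 4, 6, 9, 14, 19, 22, 24, 27, 32, 40}, so |A + A| = 13. Thus K = 13/5. For comparison, the minimum possible |A + A| over all 5-element sets is 2·5 − 1 = 9 (so min K = 9/5), attained only by arithmetic progressions.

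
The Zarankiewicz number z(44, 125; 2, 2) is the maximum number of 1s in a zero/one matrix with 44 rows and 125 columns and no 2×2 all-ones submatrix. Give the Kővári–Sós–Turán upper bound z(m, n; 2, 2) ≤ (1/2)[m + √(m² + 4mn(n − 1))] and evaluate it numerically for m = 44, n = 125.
z(44, 125; 2, 2) ≤ (1/2)[44 + √(44² + 4·44·125·124)] = (1/2)[44 + √2729936] = 848.1259

Kővári–Sós–Turán: let r_1, ..., r_44 be the row sums and z = Σ r_i the total number of 1s. Each pair of columns can share at most one row with both entries 1 (else a 2×2 all-ones block appears), so Σ_i C(r_i, 2) ≤ C(125, 2) = 7750. By convexity Σ_i C(r_i, 2) ≥ 44·C(z/44, 2) = z(z − 44)/(2·44), giving z² − 44z − 44·125·124 ≤ 0 and hence z ≤ (1/2)[44 + √(1936 + 4·682000)] = (1/2)[44 + √2729936] ≈ (1/2)(44 + 1652.2518) = 848.1259.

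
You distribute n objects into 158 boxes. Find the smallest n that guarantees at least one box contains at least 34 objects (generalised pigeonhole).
n = (34 − 1)·158 + 1 = 5215

By the generalised pigeonhole principle, to guarantee some box contains ≥ r objects we need more than (r − 1) · k objects total. Threshold: n = (r − 1) · k + 1. With r = 34 and k = 158: n = 33 · 158 + 1 = 5214 + 1 = 5215. For n = 5214 = 33 · 158, we can put exactly 33 objects in every box, avoiding 34 in any single one — so 5215 is tight.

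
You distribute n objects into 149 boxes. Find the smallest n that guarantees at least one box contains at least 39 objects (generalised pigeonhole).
n = (39 − 1)·149 + 1 = 5663

By the generalised pigeonhole principle, to guarantee some box contains ≥ r objects we need more than (r − 1) · k objects total. Threshold: n = (r − 1) · k + 1. With r = 39 and k = 149: n = 38 · 149 + 1 = 5662 + 1 = 5663. For n = 5662 = 38 · 149, we can put exactly 38 objects in every box, avoiding 39 in any single one — so 5663 is tight.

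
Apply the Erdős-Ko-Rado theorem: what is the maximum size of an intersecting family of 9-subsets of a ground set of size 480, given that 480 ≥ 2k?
max |F| = C(479, 8) = 64810192144681005

Erdős-Ko-Rado (1961): when n ≥ 2k, max |F| = C(n−1, k−1). The bound is attained by the star {A : i ∈ A} for any fixed i ∈ [n]. Here C(480−1, 9−1) = C(479, 8) = 64810192144681005.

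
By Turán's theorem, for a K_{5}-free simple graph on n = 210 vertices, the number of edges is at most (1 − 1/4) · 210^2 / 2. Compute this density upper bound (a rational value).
Turán density bound = (3/4) · 210^2/2 = 33075/2 ≈ 16537.5

Turán's theorem: ex(n, K_{r+1}) is achieved by the complete r-partite Turán graph T(n, r) with parts as balanced as possible, and is at most (1 − 1/r) · n^2/2. For r = 4, n = 210: the density bound is (3/4) · 44100/2 = 33075/2 ≈ 16537.5. The integer-valued extremum is e(T(210, 4)) = 16537, which is strictly less than the density bound 33075/2 since 4 ∤ 210 (the parts of T(210, 4) cannot all be equal).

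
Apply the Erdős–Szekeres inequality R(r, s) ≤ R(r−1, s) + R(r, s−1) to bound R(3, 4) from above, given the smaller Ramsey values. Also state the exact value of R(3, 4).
R(3, 4) ≤ R(2, 4) + R(3, 3) = 4 + 6 = 10; exact value R(3, 4) = 9.

The Erdős–Szekeres recurrence R(r, s) ≤ R(r−1, s) + R(r, s−1) applied to (r, s) = (3, 4) gives
  R(3, 4) ≤ R(2, 4) + R(3, 3) = 4 + 6 = 10.
(Recall R(2, k) = k and R is symmetric.) The recurrence is not tight here (it gives 10, but the exact value is R(3, 4) = 9); the tight upper bound requires a sharper argument than the simple recurrence, combined with a lower-bound construction on K_{8}.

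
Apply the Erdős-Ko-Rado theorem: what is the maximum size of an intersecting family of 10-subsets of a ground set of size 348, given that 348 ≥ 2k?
max |F| = C(347, 9) = 181039482152951345

The Erdős-Ko-Rado theorem states: for n ≥ 2k, an intersecting family of k-subsets of an n-element set has size at most C(n − 1, k − 1), with equality for 'star' families {A ⊆ [n] : |A| = k, i ∈ A} (fix an element i). For n = 348, k = 10: C(347, 9) = 181039482152951345.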